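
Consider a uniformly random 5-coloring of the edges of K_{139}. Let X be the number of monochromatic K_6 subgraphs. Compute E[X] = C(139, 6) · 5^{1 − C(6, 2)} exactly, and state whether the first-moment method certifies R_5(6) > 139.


E[X] = C(139, 6) · 5^{1 − 15} = 8979650478 · 5^{−14} = 8979650478/6103515625.
As a reduced fraction: E[X] = 8979650478/6103515625 ≈ 1.4712259.
Is E[X] < 1? NO.
Since E[X] ≥ 1, the first-moment bound is inconclusive at n = 139; it does NOT by itself certify R_5(6) > 139.

E[X] = 8979650478/6103515625 ≈ 1.4712259; E[X] ≥ 1; first-moment method inconclusive here.


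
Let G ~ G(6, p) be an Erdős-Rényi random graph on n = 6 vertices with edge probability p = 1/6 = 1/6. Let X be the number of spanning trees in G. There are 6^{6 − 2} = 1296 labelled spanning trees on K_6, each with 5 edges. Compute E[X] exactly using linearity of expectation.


K_6 has 6^{6 − 2} = 1296 labelled spanning trees.
For each such spanning tree H, let X_H = 1 if all 5 edges of H are present in G. Then P[X_H = 1] = p^{5} = (1/6)^{5} = 1/7776.
Summing the indicators: E[X] = Σ_H E[X_H] = 1296 · p^{5} = 1296 · 1/7776 = 1/6.
Numerically: E[X] ≈ 0.1667.

E[X] = 1296 · (1/6)^{5} = 1/6 ≈ 0.1667.


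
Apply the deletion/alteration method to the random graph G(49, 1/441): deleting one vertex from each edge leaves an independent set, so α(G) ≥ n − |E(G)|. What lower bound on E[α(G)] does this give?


E[|E(G)|] = C(49, 2)·p = 1176 · (1/441) = 8/3.
E[α(G)] ≥ n − E[|E(G)|] = 49 − 8/3 = 139/3.
Numerically: ≈ 46.333333.
(This is only a lower bound; the true E[α(G)] may be larger.)

E[α(G)] ≥ 139/3 ≈ 46.333333.


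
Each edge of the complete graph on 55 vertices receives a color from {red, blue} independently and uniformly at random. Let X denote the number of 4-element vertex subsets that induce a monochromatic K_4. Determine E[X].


Let X = Σ_S X_S over the C(55, 4) = 341055 subsets S of size 4, where X_S = 1 if the K_4 on S is monochromatic.
For a fixed S, the K_4 on S has C(4, 2) = 6 edges. P[all 6 edges red] = (1/2)^6, and likewise for blue, so P[monochromatic] = 2·(1/2)^6 = 2^{1 − 6} = 1/32.
Summing: E[X] = C(55, 4) · 2^{1 − 6} = 341055 · 1/32 = 341055/32.
Numerically: E[X] ≈ 10657.969.

E[X] = C(55,4)·2^(1−C(4,2)) = 341055/32 ≈ 10657.969.


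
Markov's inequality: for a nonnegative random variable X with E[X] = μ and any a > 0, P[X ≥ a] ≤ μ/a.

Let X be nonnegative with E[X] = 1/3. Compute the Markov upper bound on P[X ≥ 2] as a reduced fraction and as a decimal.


μ = E[X] = 1/3, a = 2.
Markov: P[X ≥ 2] ≤ μ/a = (1/3)/2 = 1/6.
Numerically: ≈ 0.16667.
(Since a = 2 > μ = 0.33333, the bound 1/6 is < 1 and informative.)

P[X ≥ 2] ≤ 1/6 ≈ 0.16667.


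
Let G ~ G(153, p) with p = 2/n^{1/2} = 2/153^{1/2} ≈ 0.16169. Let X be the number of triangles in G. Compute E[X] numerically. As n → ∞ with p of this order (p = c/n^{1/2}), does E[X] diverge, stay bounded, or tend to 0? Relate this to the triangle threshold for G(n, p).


Number of potential triangles: C(153, 3) = 585276.
Each occurs with probability p³ ≈ (0.16169)³ ≈ 4.22720044e-03.
By linearity: E[X] = C(153, 3)·p³ ≈ 585276 · 4.22720044e-03 ≈ 2474.078963.
Since α = 1/2 < 1, p = c/n^{1/2} ≫ 1/n is above the triangle threshold p ~ 1/n. Asymptotically E[X] ~ (c³/6)·n^{3(1−α)} = (2³/6)·n^{1.5} → ∞; triangles are abundant w.h.p.

E[X] ≈ 2474.078963; in regime p = Θ(1/n^{1/2}) E[X] diverges (above the triangle threshold p ~ 1/n).


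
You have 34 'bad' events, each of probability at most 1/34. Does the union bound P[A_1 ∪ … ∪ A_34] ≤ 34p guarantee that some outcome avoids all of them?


Union bound: P[∪_{i=1}^{34} A_i] ≤ Σ_i P[A_i] ≤ 34·p = 34·(1/34) = 1.
Numerically: 1 ≈ 1.000000.
Is 1 < 1? NO.
Since the bound 1 is ≥ 1, the union bound is uninformative here; it does NOT by itself certify existence.

34·p = 1 ≈ 1.000000; existence NOT certified by the union bound.


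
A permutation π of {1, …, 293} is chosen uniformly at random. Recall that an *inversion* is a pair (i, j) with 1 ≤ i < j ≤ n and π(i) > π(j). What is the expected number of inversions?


Write X = Σ X_I over the C(293, 2) = 42778 pairs i < j, with X_I the indicator of one inversion.
There are 42778 indicators.
For each fixed pair i < j, the values π(i) and π(j) are two distinct elements of {1, …, 293} in uniformly random order; by symmetry P[π(i) > π(j)] = 1/2.
By linearity: E[X] = 42778 · (1/2) = C(293, 2) · (1/2) = 42778/2 = 21389 ≈ 21389.000000.

E[X] = 21389 = 21389.000000.


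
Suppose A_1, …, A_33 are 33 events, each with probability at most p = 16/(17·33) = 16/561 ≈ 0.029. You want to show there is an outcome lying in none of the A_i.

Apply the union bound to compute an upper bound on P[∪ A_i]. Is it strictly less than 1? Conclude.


Union bound: P[∪_{i=1}^{33} A_i] ≤ Σ_i P[A_i] ≤ 33·p = 33·(16/561) = 16/17.
Numerically: 16/17 ≈ 0.941.
Is 16/17 < 1? YES.
Since P[∪ A_i] ≤ 16/17 < 1, the complement has P[∩ A_i^c] ≥ 1 − 16/17 = 1/17 > 0, so some outcome avoids every A_i.

33·p = 16/17 ≈ 0.941; existence CERTIFIED by the union bound.


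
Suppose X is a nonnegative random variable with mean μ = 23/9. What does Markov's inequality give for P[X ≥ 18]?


μ = E[X] = 23/9, a = 18.
Markov: P[X ≥ 18] ≤ μ/a = (23/9)/18 = 23/162.
Numerically: ≈ 0.14198.
(Since a = 18 > μ = 2.55556, the bound 23/162 is < 1 and informative.)

P[X ≥ 18] ≤ 23/162 ≈ 0.14198.


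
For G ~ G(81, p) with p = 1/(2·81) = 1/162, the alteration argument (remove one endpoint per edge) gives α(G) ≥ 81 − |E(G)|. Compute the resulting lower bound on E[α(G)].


E[|E(G)|] = C(81, 2)·p = 3240 · (1/162) = 20.
E[α(G)] ≥ n − E[|E(G)|] = 81 − 20 = 61.
Numerically: ≈ 61.0000.
(This is only a lower bound; the true E[α(G)] may be larger.)

E[α(G)] ≥ 61 ≈ 61.0000.


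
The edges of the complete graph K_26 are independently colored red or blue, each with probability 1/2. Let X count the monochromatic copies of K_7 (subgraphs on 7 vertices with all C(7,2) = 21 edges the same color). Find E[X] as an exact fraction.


Let X = Σ_S X_S over the C(26, 7) = 657800 subsets S of size 7, where X_S = 1 if the K_7 on S is monochromatic.
For a fixed S, the K_7 on S has C(7, 2) = 21 edges. P[all 21 edges red] = (1/2)^21, and likewise for blue, so P[monochromatic] = 2·(1/2)^21 = 2^{1 − 21} = 1/1048576.
Summing: E[X] = C(26, 7) · 2^{1 − 21} = 657800 · 1/1048576 = 82225/131072.
Numerically: E[X] ≈ 0.62733.

E[X] = C(26,7)·2^(1−C(7,2)) = 82225/131072 ≈ 0.62733.


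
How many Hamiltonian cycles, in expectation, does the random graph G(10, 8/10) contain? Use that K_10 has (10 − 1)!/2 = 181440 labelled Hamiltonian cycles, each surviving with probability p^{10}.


K_10 has (10 − 1)!/2 = 181440 labelled Hamiltonian cycles.
For each such Hamiltonian cycle H, let X_H = 1 if all 10 edges of H are present in G. Then P[X_H = 1] = p^{10} = (4/5)^{10} = 1048576/9765625.
Summing the indicators: E[X] = Σ_H E[X_H] = 181440 · p^{10} = 181440 · 1048576/9765625 = 38050725888/1953125.
Numerically: E[X] ≈ 1.948e+04.

E[X] = 181440 · (4/5)^{10} = 38050725888/1953125 ≈ 1.948e+04.


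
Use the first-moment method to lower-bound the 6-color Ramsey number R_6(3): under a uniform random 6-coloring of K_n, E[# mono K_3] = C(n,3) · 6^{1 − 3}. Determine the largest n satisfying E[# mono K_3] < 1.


We need C(n, 3) · 6^{1 − 3} < 1, i.e. C(n, 3) < 6^{3 − 1} = 36.
Check values of n near the boundary:
  n = 5: C(5, 3) = 10; 10 < 36? YES
  n = 6: C(6, 3) = 20; 20 < 36? YES
  n = 7: C(7, 3) = 35; 35 < 36? YES
  n = 8: C(8, 3) = 56; 56 < 36? NO
  n = 9: C(9, 3) = 84; 84 < 36? NO
The largest n with C(n, 3) < 36 is n = 7 (where E[X] = 35/36 ≈ 0.972). Hence R_6(3) > 7, i.e. R_6(3) ≥ 8.

Largest n = 7; hence R_6(3) > 7.


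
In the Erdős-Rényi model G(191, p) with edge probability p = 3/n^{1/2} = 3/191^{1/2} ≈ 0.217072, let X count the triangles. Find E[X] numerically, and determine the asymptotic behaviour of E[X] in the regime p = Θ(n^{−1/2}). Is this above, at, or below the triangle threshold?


Number of potential triangles: C(191, 3) = 1143135.
Each occurs with probability p³ ≈ (0.217072)³ ≈ 1.02285415e-02.
By linearity: E[X] = C(191, 3)·p³ ≈ 1143135 · 1.02285415e-02 ≈ 11692.603834.
Since α = 1/2 < 1, p = c/n^{1/2} ≫ 1/n is above the triangle threshold p ~ 1/n. Asymptotically E[X] ~ (c³/6)·n^{3(1−α)} = (3³/6)·n^{1.5} → ∞; triangles are abundant w.h.p.

E[X] ≈ 11692.603834; in regime p = Θ(1/n^{1/2}) E[X] diverges (above the triangle threshold p ~ 1/n).


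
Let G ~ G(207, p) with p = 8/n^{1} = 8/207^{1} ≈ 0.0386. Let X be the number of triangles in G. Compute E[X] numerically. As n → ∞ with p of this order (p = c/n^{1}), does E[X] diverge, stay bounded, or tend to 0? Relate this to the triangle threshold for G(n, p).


Number of potential triangles: C(207, 3) = 1456935.
Each occurs with probability p³ ≈ (0.0386)³ ≈ 5.77243e-05.
By linearity: E[X] = C(207, 3)·p³ ≈ 1456935 · 5.77243e-05 ≈ 84.101.
Here α = 1, so p = 8/n is exactly at the triangle threshold p ~ 1/n. Asymptotically E[X] → c³/6 = 8³/6 = 256/3 ≈ 85.333, a bounded constant. In this regime the triangle count is asymptotically Poisson(c³/6).

E[X] ≈ 84.101; in regime p = Θ(1/n^{1}) E[X] stays bounded (at the triangle threshold p ~ 1/n).


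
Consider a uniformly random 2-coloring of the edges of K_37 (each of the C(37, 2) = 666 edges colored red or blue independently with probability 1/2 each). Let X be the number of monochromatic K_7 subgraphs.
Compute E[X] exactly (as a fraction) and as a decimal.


Let X = Σ_S X_S over the C(37, 7) = 10295472 subsets S of size 7, where X_S = 1 if the K_7 on S is monochromatic.
For a fixed S, the K_7 on S has C(7, 2) = 21 edges. P[all 21 edges red] = (1/2)^21, and likewise for blue, so P[monochromatic] = 2·(1/2)^21 = 2^{1 − 21} = 1/1048576.
By linearity of expectation: E[X] = C(37, 7) · 2^{1 − 21} = 10295472 · 1/1048576 = 643467/65536.
Numerically: E[X] ≈ 9.8185.

E[X] = C(37,7)·2^(1−C(7,2)) = 643467/65536 ≈ 9.8185.


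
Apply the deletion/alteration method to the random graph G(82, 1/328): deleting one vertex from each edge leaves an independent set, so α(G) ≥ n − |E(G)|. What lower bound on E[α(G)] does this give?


E[|E(G)|] = C(82, 2)·p = 3321 · (1/328) = 81/8.
E[α(G)] ≥ n − E[|E(G)|] = 82 − 81/8 = 575/8.
Numerically: ≈ 71.87500.
(This is only a lower bound; the true E[α(G)] may be larger.)

E[α(G)] ≥ 575/8 ≈ 71.87500.


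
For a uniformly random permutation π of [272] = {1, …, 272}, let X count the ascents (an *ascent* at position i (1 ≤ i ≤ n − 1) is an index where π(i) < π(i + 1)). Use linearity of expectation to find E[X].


Write X = Σ X_I over i = 1, …, 271, with X_I the indicator of one ascent.
There are 271 indicators.
For each fixed i, the pair (π(i), π(i+1)) is a uniformly random ordered pair of distinct values from {1, …, 272}; by symmetry P[π(i) < π(i+1)] = 1/2.
By linearity: E[X] = 271 · (1/2) = (272 − 1) · (1/2) = 271/2 ≈ 135.5000.

E[X] = 271/2 = 135.5000.


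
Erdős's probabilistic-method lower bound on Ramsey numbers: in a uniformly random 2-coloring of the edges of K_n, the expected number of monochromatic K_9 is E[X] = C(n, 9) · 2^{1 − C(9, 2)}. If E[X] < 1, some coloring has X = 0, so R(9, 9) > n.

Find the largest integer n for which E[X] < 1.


We need C(n, 9) · 2^{1 − 36} < 1, i.e. C(n, 9) < 2^{36 − 1} = 34359738368.
Check values of n near the boundary:
  n = 59: C(59, 9) = 12565671261; 12565671261 < 34359738368? YES
  n = 60: C(60, 9) = 14783142660; 14783142660 < 34359738368? YES
  n = 61: C(61, 9) = 17341763505; 17341763505 < 34359738368? YES
  n = 62: C(62, 9) = 20286591270; 20286591270 < 34359738368? YES
  n = 63: C(63, 9) = 23667689815; 23667689815 < 34359738368? YES
  n = 64: C(64, 9) = 27540584512; 27540584512 < 34359738368? YES
  n = 65: C(65, 9) = 31966749880; 31966749880 < 34359738368? YES
  n = 66: C(66, 9) = 37014131440; 37014131440 < 34359738368? NO
  n = 67: C(67, 9) = 42757703560; 42757703560 < 34359738368? NO
  n = 68: C(68, 9) = 49280065120; 49280065120 < 34359738368? NO
The largest n with C(n, 9) < 34359738368 is n = 65 (where E[X] = 3995843735/4294967296 ≈ 0.930). Hence R(9, 9) > 65, i.e. R(9, 9) ≥ 66.

Largest n = 65; hence R(9, 9) > 65.


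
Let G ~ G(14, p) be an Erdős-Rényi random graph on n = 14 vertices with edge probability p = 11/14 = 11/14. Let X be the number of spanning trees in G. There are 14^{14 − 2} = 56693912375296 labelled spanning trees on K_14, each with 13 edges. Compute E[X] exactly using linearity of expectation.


K_14 has 14^{14 − 2} = 56693912375296 labelled spanning trees.
For each such spanning tree H, let X_H = 1 if all 13 edges of H are present in G. Then P[X_H = 1] = p^{13} = (11/14)^{13} = 34522712143931/793714773254144.
By linearity: E[X] = Σ_H E[X_H] = 56693912375296 · p^{13} = 56693912375296 · 34522712143931/793714773254144 = 34522712143931/14.
Numerically: E[X] ≈ 2.4659e+12.

E[X] = 56693912375296 · (11/14)^{13} = 34522712143931/14 ≈ 2.4659e+12.


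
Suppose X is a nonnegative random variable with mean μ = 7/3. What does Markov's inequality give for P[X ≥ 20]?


μ = E[X] = 7/3, a = 20.
Markov: P[X ≥ 20] ≤ μ/a = (7/3)/20 = 7/60.
Numerically: ≈ 0.116667.
(Since a = 20 > μ = 2.333333, the bound 7/60 is < 1 and informative.)

P[X ≥ 20] ≤ 7/60 ≈ 0.116667.


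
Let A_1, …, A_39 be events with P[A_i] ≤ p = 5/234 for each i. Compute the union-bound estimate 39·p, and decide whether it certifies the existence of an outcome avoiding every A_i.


Union bound: P[∪_{i=1}^{39} A_i] ≤ Σ_i P[A_i] ≤ 39·p = 39·(5/234) = 5/6.
Numerically: 5/6 ≈ 0.833333.
Is 5/6 < 1? YES.
Since P[∪ A_i] ≤ 5/6 < 1, the complement has P[∩ A_i^c] ≥ 1 − 5/6 = 1/6 > 0, so some outcome avoids every A_i.

39·p = 5/6 ≈ 0.833333; existence CERTIFIED by the union bound.


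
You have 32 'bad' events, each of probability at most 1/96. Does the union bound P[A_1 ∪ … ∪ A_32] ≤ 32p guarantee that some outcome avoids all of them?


Union bound: P[∪_{i=1}^{32} A_i] ≤ Σ_i P[A_i] ≤ 32·p = 32·(1/96) = 1/3.
Numerically: 1/3 ≈ 0.33333.
Is 1/3 < 1? YES.
Since P[∪ A_i] ≤ 1/3 < 1, the complement has P[∩ A_i^c] ≥ 1 − 1/3 = 2/3 > 0, so some outcome avoids every A_i.

32·p = 1/3 ≈ 0.33333; existence CERTIFIED by the union bound.


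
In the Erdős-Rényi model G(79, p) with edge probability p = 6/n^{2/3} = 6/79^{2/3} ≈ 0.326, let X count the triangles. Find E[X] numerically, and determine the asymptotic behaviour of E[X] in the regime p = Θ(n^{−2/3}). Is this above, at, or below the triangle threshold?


Number of potential triangles: C(79, 3) = 79079.
Each occurs with probability p³ ≈ (0.326)³ ≈ 3.46098e-02.
By linearity: E[X] = C(79, 3)·p³ ≈ 79079 · 3.46098e-02 ≈ 2736.911.
Since α = 2/3 < 1, p = c/n^{2/3} ≫ 1/n is above the triangle threshold p ~ 1/n. Asymptotically E[X] ~ (c³/6)·n^{3(1−α)} = (6³/6)·n^{1} → ∞; triangles are abundant w.h.p.

E[X] ≈ 2736.911; in regime p = Θ(1/n^{2/3}) E[X] diverges (above the triangle threshold p ~ 1/n).


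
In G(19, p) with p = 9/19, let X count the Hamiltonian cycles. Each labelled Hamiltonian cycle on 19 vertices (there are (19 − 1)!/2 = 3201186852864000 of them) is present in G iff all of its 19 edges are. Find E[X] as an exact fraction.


K_19 has (19 − 1)!/2 = 3201186852864000 labelled Hamiltonian cycles.
For each such Hamiltonian cycle H, let X_H = 1 if all 19 edges of H are present in G. Then P[X_H = 1] = p^{19} = (9/19)^{19} = 1350851717672992089/1978419655660313589123979.
By linearity: E[X] = Σ_H E[X_H] = 3201186852864000 · p^{19} = 3201186852864000 · 1350851717672992089/1978419655660313589123979 = 4324328758783534194876278992896000/1978419655660313589123979.
Numerically: E[X] ≈ 2.19e+09.

E[X] = 3201186852864000 · (9/19)^{19} = 4324328758783534194876278992896000/1978419655660313589123979 ≈ 2.19e+09.


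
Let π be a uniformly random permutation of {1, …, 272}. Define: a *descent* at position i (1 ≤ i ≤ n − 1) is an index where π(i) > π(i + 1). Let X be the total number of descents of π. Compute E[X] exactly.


Write X = Σ X_I over i = 1, …, 271, with X_I the indicator of one descent.
There are 271 indicators.
For each fixed i, the pair (π(i), π(i+1)) is a uniformly random ordered pair of distinct values from {1, …, 272}; by symmetry P[π(i) > π(i+1)] = 1/2.
By linearity: E[X] = 271 · (1/2) = (272 − 1) · (1/2) = 271/2 ≈ 135.5000.

E[X] = 271/2 = 135.5000.


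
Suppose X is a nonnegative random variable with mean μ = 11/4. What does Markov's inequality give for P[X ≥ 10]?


μ = E[X] = 11/4, a = 10.
Markov: P[X ≥ 10] ≤ μ/a = (11/4)/10 = 11/40.
Numerically: ≈ 0.27500.
(Since a = 10 > μ = 2.75000, the bound 11/40 is < 1 and informative.)

P[X ≥ 10] ≤ 11/40 ≈ 0.27500.


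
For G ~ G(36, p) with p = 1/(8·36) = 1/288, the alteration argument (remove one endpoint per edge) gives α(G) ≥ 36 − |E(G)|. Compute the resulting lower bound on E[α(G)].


E[|E(G)|] = C(36, 2)·p = 630 · (1/288) = 35/16.
E[α(G)] ≥ n − E[|E(G)|] = 36 − 35/16 = 541/16.
Numerically: ≈ 33.81250.
(This is only a lower bound; the true E[α(G)] may be larger.)

E[α(G)] ≥ 541/16 ≈ 33.81250.


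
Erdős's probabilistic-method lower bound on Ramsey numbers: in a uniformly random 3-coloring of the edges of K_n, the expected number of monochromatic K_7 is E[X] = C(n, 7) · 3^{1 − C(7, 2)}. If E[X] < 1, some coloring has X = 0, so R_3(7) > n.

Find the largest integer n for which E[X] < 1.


We need C(n, 7) · 3^{1 − 21} < 1, i.e. C(n, 7) < 3^{21 − 1} = 3486784401.
Check values of n near the boundary:
  n = 79: C(79, 7) = 2898753715; 2898753715 < 3486784401? YES
  n = 80: C(80, 7) = 3176716400; 3176716400 < 3486784401? YES
  n = 81: C(81, 7) = 3477216600; 3477216600 < 3486784401? YES
  n = 82: C(82, 7) = 3801756816; 3801756816 < 3486784401? NO
  n = 83: C(83, 7) = 4151918628; 4151918628 < 3486784401? NO
The largest n with C(n, 7) < 3486784401 is n = 81 (where E[X] = 42928600/43046721 ≈ 0.9972560). Hence R_3(7) > 81, i.e. R_3(7) ≥ 82.

Largest n = 81; hence R_3(7) > 81.


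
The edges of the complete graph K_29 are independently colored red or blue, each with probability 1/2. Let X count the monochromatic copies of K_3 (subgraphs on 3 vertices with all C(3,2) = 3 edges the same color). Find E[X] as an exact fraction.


Let X = Σ_S X_S over the C(29, 3) = 3654 subsets S of size 3, where X_S = 1 if the K_3 on S is monochromatic.
For a fixed S, the K_3 on S has C(3, 2) = 3 edges. P[all 3 edges red] = (1/2)^3, and likewise for blue, so P[monochromatic] = 2·(1/2)^3 = 2^{1 − 3} = 1/4.
By linearity of expectation: E[X] = C(29, 3) · 2^{1 − 3} = 3654 · 1/4 = 1827/2.
Numerically: E[X] ≈ 913.500.

E[X] = C(29,3)·2^(1−C(3,2)) = 1827/2 ≈ 913.500.


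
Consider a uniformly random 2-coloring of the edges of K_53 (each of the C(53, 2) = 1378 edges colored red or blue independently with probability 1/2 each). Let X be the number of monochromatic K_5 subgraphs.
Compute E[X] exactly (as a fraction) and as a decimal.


Let X = Σ_S X_S over the C(53, 5) = 2869685 subsets S of size 5, where X_S = 1 if the K_5 on S is monochromatic.
For a fixed S, the K_5 on S has C(5, 2) = 10 edges. P[all 10 edges red] = (1/2)^10, and likewise for blue, so P[monochromatic] = 2·(1/2)^10 = 2^{1 − 10} = 1/512.
Summing: E[X] = C(53, 5) · 2^{1 − 10} = 2869685 · 1/512 = 2869685/512.
Numerically: E[X] ≈ 5604.8535.

E[X] = C(53,5)·2^(1−C(5,2)) = 2869685/512 ≈ 5604.8535.


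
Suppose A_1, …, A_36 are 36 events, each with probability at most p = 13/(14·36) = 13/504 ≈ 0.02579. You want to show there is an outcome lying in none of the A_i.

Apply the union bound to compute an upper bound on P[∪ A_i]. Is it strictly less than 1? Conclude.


Union bound: P[∪_{i=1}^{36} A_i] ≤ Σ_i P[A_i] ≤ 36·p = 36·(13/504) = 13/14.
Numerically: 13/14 ≈ 0.92857.
Is 13/14 < 1? YES.
Since P[∪ A_i] ≤ 13/14 < 1, the complement has P[∩ A_i^c] ≥ 1 − 13/14 = 1/14 > 0, so some outcome avoids every A_i.

36·p = 13/14 ≈ 0.92857; existence CERTIFIED by the union bound.


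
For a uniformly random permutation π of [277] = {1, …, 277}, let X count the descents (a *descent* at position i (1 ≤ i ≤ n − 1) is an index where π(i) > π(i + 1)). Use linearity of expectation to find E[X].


Write X = Σ X_I over i = 1, …, 276, with X_I the indicator of one descent.
There are 276 indicators.
For each fixed i, the pair (π(i), π(i+1)) is a uniformly random ordered pair of distinct values from {1, …, 277}; by symmetry P[π(i) > π(i+1)] = 1/2.
By linearity: E[X] = 276 · (1/2) = (277 − 1) · (1/2) = 138 ≈ 138.000.

E[X] = 138 = 138.000.


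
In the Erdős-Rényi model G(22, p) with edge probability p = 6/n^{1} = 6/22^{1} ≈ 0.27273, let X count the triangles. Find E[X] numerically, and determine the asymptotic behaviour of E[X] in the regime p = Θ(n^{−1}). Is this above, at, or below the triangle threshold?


Number of potential triangles: C(22, 3) = 1540.
Each occurs with probability p³ ≈ (0.27273)³ ≈ 2.0285500e-02.
By linearity: E[X] = C(22, 3)·p³ ≈ 1540 · 2.0285500e-02 ≈ 31.23967.
Here α = 1, so p = 6/n is exactly at the triangle threshold p ~ 1/n. Asymptotically E[X] → c³/6 = 6³/6 = 36 ≈ 36.00000, a bounded constant. In this regime the triangle count is asymptotically Poisson(c³/6).

E[X] ≈ 31.23967; in regime p = Θ(1/n^{1}) E[X] stays bounded (at the triangle threshold p ~ 1/n).


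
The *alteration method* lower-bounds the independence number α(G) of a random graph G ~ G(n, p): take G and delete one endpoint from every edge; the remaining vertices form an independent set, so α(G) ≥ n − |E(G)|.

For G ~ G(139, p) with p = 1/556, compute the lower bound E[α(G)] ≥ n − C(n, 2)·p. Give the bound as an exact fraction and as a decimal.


E[|E(G)|] = C(139, 2)·p = 9591 · (1/556) = 69/4.
E[α(G)] ≥ n − E[|E(G)|] = 139 − 69/4 = 487/4.
Numerically: ≈ 121.750.
(This is only a lower bound; the true E[α(G)] may be larger.)

E[α(G)] ≥ 487/4 ≈ 121.750.


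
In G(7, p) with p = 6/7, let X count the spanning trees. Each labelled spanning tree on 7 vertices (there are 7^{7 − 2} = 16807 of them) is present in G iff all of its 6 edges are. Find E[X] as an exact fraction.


K_7 has 7^{7 − 2} = 16807 labelled spanning trees.
For each such spanning tree H, let X_H = 1 if all 6 edges of H are present in G. Then P[X_H = 1] = p^{6} = (6/7)^{6} = 46656/117649.
Summing the indicators: E[X] = Σ_H E[X_H] = 16807 · p^{6} = 16807 · 46656/117649 = 46656/7.
Numerically: E[X] ≈ 6.67e+03.

E[X] = 16807 · (6/7)^{6} = 46656/7 ≈ 6.67e+03.


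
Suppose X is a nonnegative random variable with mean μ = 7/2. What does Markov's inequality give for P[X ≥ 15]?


μ = E[X] = 7/2, a = 15.
Markov: P[X ≥ 15] ≤ μ/a = (7/2)/15 = 7/30.
Numerically: ≈ 0.23333.
(Since a = 15 > μ = 3.50000, the bound 7/30 is < 1 and informative.)

P[X ≥ 15] ≤ 7/30 ≈ 0.23333.


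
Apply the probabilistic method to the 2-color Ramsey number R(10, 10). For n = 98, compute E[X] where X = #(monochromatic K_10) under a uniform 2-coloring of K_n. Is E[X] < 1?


E[X] = C(98, 10) · 2^{1 − 45} = 14005614014756 · 2^{−44} = 14005614014756/17592186044416.
As a reduced fraction: E[X] = 3501403503689/4398046511104 ≈ 0.796127.
Is E[X] < 1? YES.
Since E[X] < 1, there exists a 2-coloring of K_{98} with no monochromatic K_10; hence R(10, 10) > 98.

E[X] = 3501403503689/4398046511104 ≈ 0.796127; E[X] < 1, so R(10, 10) > 98.


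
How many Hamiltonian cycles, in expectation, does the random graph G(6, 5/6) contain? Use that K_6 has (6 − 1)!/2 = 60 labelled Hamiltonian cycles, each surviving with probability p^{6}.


K_6 has (6 − 1)!/2 = 60 labelled Hamiltonian cycles.
For each such Hamiltonian cycle H, let X_H = 1 if all 6 edges of H are present in G. Then P[X_H = 1] = p^{6} = (5/6)^{6} = 15625/46656.
By linearity of expectation: E[X] = Σ_H E[X_H] = 60 · p^{6} = 60 · 15625/46656 = 78125/3888.
Numerically: E[X] ≈ 20.0939.

E[X] = 60 · (5/6)^{6} = 78125/3888 ≈ 20.0939.


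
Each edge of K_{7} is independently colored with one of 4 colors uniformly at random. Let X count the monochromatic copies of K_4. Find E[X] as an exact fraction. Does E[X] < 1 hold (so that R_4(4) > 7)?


E[X] = C(7, 4) · 4^{1 − 6} = 35 · 4^{−5} = 35/1024.
As a reduced fraction: E[X] = 35/1024 ≈ 0.034180.
Is E[X] < 1? YES.
Since E[X] < 1, there exists a 4-coloring of K_{7} with no monochromatic K_4; hence R_4(4) > 7.

E[X] = 35/1024 ≈ 0.034180; E[X] < 1, so R_4(4) > 7.


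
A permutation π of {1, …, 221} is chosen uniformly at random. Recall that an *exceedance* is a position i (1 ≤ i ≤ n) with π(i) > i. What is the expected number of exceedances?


Write X = Σ_{i=1}^{221} X_i, where X_i = 1_{π(i) > i}.
For each fixed i, π(i) is uniform over {1, …, 221} (marginal of a uniform permutation), so P[π(i) > i] = (n − i)/n. Summing: Σ_{i=1}^{221} (n − i)/n = (0 + 1 + … + 220)/221 = 221(221 − 1)/(2·221) = (221 − 1)/2.
Hence E[X] = Σ_{i=1}^{221} (221 − i)/221 = 110 ≈ 110.000.

E[X] = 110 = 110.000.


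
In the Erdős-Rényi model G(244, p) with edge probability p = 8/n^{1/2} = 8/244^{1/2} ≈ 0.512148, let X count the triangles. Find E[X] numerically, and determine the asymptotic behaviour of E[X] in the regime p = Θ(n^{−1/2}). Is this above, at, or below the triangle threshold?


Number of potential triangles: C(244, 3) = 2391444.
Each occurs with probability p³ ≈ (0.512148)³ ≈ 1.34333776e-01.
By linearity: E[X] = C(244, 3)·p³ ≈ 2391444 · 1.34333776e-01 ≈ 321251.701817.
Since α = 1/2 < 1, p = c/n^{1/2} ≫ 1/n is above the triangle threshold p ~ 1/n. Asymptotically E[X] ~ (c³/6)·n^{3(1−α)} = (8³/6)·n^{1.5} → ∞; triangles are abundant w.h.p.

E[X] ≈ 321251.701817; in regime p = Θ(1/n^{1/2}) E[X] diverges (above the triangle threshold p ~ 1/n).


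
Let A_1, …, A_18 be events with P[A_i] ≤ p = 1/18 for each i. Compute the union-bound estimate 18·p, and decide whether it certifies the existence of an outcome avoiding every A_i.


Union bound: P[∪_{i=1}^{18} A_i] ≤ Σ_i P[A_i] ≤ 18·p = 18·(1/18) = 1.
Numerically: 1 ≈ 1.000.
Is 1 < 1? NO.
Since the bound 1 is ≥ 1, the union bound is uninformative here; it does NOT by itself certify existence.

18·p = 1 ≈ 1.000; existence NOT certified by the union bound.


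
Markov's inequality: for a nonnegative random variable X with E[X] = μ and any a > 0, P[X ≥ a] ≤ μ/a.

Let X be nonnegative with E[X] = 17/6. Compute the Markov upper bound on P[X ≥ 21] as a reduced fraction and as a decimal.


μ = E[X] = 17/6, a = 21.
Markov: P[X ≥ 21] ≤ μ/a = (17/6)/21 = 17/126.
Numerically: ≈ 0.1349.
(Since a = 21 > μ = 2.8333, the bound 17/126 is < 1 and informative.)

P[X ≥ 21] ≤ 17/126 ≈ 0.1349.


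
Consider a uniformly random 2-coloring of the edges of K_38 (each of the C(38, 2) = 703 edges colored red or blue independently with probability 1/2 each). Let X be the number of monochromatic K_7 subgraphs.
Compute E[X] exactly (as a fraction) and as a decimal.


Let X = Σ_S X_S over the C(38, 7) = 12620256 subsets S of size 7, where X_S = 1 if the K_7 on S is monochromatic.
For a fixed S, the K_7 on S has C(7, 2) = 21 edges. P[all 21 edges red] = (1/2)^21, and likewise for blue, so P[monochromatic] = 2·(1/2)^21 = 2^{1 − 21} = 1/1048576.
By linearity of expectation: E[X] = C(38, 7) · 2^{1 − 21} = 12620256 · 1/1048576 = 394383/32768.
Numerically: E[X] ≈ 12.0356.

E[X] = C(38,7)·2^(1−C(7,2)) = 394383/32768 ≈ 12.0356.


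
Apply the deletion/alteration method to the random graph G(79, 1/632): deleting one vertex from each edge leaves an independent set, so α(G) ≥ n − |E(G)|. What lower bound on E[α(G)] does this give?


E[|E(G)|] = C(79, 2)·p = 3081 · (1/632) = 39/8.
E[α(G)] ≥ n − E[|E(G)|] = 79 − 39/8 = 593/8.
Numerically: ≈ 74.125000.
(This is only a lower bound; the true E[α(G)] may be larger.)

E[α(G)] ≥ 593/8 ≈ 74.125000.


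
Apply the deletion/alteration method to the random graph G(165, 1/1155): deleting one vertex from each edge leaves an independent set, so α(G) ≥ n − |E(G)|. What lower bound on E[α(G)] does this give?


E[|E(G)|] = C(165, 2)·p = 13530 · (1/1155) = 82/7.
E[α(G)] ≥ n − E[|E(G)|] = 165 − 82/7 = 1073/7.
Numerically: ≈ 153.2857.
(This is only a lower bound; the true E[α(G)] may be larger.)

E[α(G)] ≥ 1073/7 ≈ 153.2857.


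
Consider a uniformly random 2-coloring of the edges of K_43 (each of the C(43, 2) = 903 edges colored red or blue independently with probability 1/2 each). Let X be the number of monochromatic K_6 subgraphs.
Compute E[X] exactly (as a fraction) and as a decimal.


Let X = Σ_S X_S over the C(43, 6) = 6096454 subsets S of size 6, where X_S = 1 if the K_6 on S is monochromatic.
For a fixed S, the K_6 on S has C(6, 2) = 15 edges. P[all 15 edges red] = (1/2)^15, and likewise for blue, so P[monochromatic] = 2·(1/2)^15 = 2^{1 − 15} = 1/16384.
By linearity of expectation: E[X] = C(43, 6) · 2^{1 − 15} = 6096454 · 1/16384 = 3048227/8192.
Numerically: E[X] ≈ 372.09802.

E[X] = C(43,6)·2^(1−C(6,2)) = 3048227/8192 ≈ 372.09802.


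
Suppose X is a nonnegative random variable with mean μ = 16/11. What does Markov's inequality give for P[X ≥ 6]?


μ = E[X] = 16/11, a = 6.
Markov: P[X ≥ 6] ≤ μ/a = (16/11)/6 = 8/33.
Numerically: ≈ 0.242424.
(Since a = 6 > μ = 1.454545, the bound 8/33 is < 1 and informative.)

P[X ≥ 6] ≤ 8/33 ≈ 0.242424.


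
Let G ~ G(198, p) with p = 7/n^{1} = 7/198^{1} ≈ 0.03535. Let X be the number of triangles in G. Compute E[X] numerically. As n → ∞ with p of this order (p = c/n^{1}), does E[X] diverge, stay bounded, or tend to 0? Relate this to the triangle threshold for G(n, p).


Number of potential triangles: C(198, 3) = 1274196.
Each occurs with probability p³ ≈ (0.03535)³ ≈ 4.418741e-05.
By linearity: E[X] = C(198, 3)·p³ ≈ 1274196 · 4.418741e-05 ≈ 56.3034.
Here α = 1, so p = 7/n is exactly at the triangle threshold p ~ 1/n. Asymptotically E[X] → c³/6 = 7³/6 = 343/6 ≈ 57.1667, a bounded constant. In this regime the triangle count is asymptotically Poisson(c³/6).

E[X] ≈ 56.3034; in regime p = Θ(1/n^{1}) E[X] stays bounded (at the triangle threshold p ~ 1/n).


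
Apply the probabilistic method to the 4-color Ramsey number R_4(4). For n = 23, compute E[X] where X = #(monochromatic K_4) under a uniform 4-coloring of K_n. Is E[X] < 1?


E[X] = C(23, 4) · 4^{1 − 6} = 8855 · 4^{−5} = 8855/1024.
As a reduced fraction: E[X] = 8855/1024 ≈ 8.647461.
Is E[X] < 1? NO.
Since E[X] ≥ 1, the first-moment bound is inconclusive at n = 23; it does NOT by itself certify R_4(4) > 23.

E[X] = 8855/1024 ≈ 8.647461; E[X] ≥ 1; first-moment method inconclusive here.


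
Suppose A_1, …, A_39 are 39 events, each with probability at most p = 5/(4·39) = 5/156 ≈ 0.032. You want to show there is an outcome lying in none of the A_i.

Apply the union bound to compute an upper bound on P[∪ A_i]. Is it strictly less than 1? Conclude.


Union bound: P[∪_{i=1}^{39} A_i] ≤ Σ_i P[A_i] ≤ 39·p = 39·(5/156) = 5/4.
Numerically: 5/4 ≈ 1.250.
Is 5/4 < 1? NO.
Since the bound 5/4 is ≥ 1, the union bound is uninformative here; it does NOT by itself certify existence.

39·p = 5/4 ≈ 1.250; existence NOT certified by the union bound.


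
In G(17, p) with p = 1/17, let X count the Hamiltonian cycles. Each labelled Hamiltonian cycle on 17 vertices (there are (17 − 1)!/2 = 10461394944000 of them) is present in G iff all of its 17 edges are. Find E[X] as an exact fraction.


K_17 has (17 − 1)!/2 = 10461394944000 labelled Hamiltonian cycles.
For each such Hamiltonian cycle H, let X_H = 1 if all 17 edges of H are present in G. Then P[X_H = 1] = p^{17} = (1/17)^{17} = 1/827240261886336764177.
By linearity: E[X] = Σ_H E[X_H] = 10461394944000 · p^{17} = 10461394944000 · 1/827240261886336764177 = 10461394944000/827240261886336764177.
Numerically: E[X] ≈ 1.26461e-08.

E[X] = 10461394944000 · (1/17)^{17} = 10461394944000/827240261886336764177 ≈ 1.26461e-08.


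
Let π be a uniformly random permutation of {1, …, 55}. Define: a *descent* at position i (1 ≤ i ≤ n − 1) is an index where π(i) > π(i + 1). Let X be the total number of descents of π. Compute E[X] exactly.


Write X = Σ X_I over i = 1, …, 54, with X_I the indicator of one descent.
There are 54 indicators.
For each fixed i, the pair (π(i), π(i+1)) is a uniformly random ordered pair of distinct values from {1, …, 55}; by symmetry P[π(i) > π(i+1)] = 1/2.
By linearity: E[X] = 54 · (1/2) = (55 − 1) · (1/2) = 27 ≈ 27.00000.

E[X] = 27 = 27.00000.


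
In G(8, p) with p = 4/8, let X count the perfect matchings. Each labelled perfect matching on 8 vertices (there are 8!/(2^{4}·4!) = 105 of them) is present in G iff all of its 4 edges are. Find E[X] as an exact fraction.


K_8 has 8!/(2^{4}·4!) = 105 labelled perfect matchings.
For each such perfect matching H, let X_H = 1 if all 4 edges of H are present in G. Then P[X_H = 1] = p^{4} = (1/2)^{4} = 1/16.
By linearity of expectation: E[X] = Σ_H E[X_H] = 105 · p^{4} = 105 · 1/16 = 105/16.
Numerically: E[X] ≈ 6.56.

E[X] = 105 · (1/2)^{4} = 105/16 ≈ 6.56.


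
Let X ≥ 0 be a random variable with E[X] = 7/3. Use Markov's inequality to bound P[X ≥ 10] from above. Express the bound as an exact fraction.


μ = E[X] = 7/3, a = 10.
Markov: P[X ≥ 10] ≤ μ/a = (7/3)/10 = 7/30.
Numerically: ≈ 0.233.
(Since a = 10 > μ = 2.333, the bound 7/30 is < 1 and informative.)

P[X ≥ 10] ≤ 7/30 ≈ 0.233.


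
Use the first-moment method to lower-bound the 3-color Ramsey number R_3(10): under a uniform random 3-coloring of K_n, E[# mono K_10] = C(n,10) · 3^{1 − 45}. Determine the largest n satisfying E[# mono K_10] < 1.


We need C(n, 10) · 3^{1 − 45} < 1, i.e. C(n, 10) < 3^{45 − 1} = 984770902183611232881.
Check values of n near the boundary:
  n = 568: C(568, 10) = 889446337783744949208; 889446337783744949208 < 984770902183611232881? YES
  n = 569: C(569, 10) = 905357721286137524328; 905357721286137524328 < 984770902183611232881? YES
  n = 570: C(570, 10) = 921524823451961408691; 921524823451961408691 < 984770902183611232881? YES
  n = 571: C(571, 10) = 937951290893172842001; 937951290893172842001 < 984770902183611232881? YES
  n = 572: C(572, 10) = 954640815642161682606; 954640815642161682606 < 984770902183611232881? YES
  n = 573: C(573, 10) = 971597135635805762226; 971597135635805762226 < 984770902183611232881? YES
  n = 574: C(574, 10) = 988824035203816502691; 988824035203816502691 < 984770902183611232881? NO
The largest n with C(n, 10) < 984770902183611232881 is n = 573 (where E[X] = 35985079097622435638/36472996377170786403 ≈ 0.98662). Hence R_3(10) > 573, i.e. R_3(10) ≥ 574.

Largest n = 573; hence R_3(10) > 573.


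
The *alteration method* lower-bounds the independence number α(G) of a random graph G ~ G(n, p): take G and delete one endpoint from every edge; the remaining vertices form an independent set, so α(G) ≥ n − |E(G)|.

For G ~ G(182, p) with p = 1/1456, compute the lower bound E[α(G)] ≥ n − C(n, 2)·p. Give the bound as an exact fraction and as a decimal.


E[|E(G)|] = C(182, 2)·p = 16471 · (1/1456) = 181/16.
E[α(G)] ≥ n − E[|E(G)|] = 182 − 181/16 = 2731/16.
Numerically: ≈ 170.6875.
(This is only a lower bound; the true E[α(G)] may be larger.)

E[α(G)] ≥ 2731/16 ≈ 170.6875.


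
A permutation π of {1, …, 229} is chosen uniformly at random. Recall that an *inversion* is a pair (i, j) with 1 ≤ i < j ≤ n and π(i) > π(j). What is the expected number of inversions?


Write X = Σ X_I over the C(229, 2) = 26106 pairs i < j, with X_I the indicator of one inversion.
There are 26106 indicators.
For each fixed pair i < j, the values π(i) and π(j) are two distinct elements of {1, …, 229} in uniformly random order; by symmetry P[π(i) > π(j)] = 1/2.
By linearity: E[X] = 26106 · (1/2) = C(229, 2) · (1/2) = 26106/2 = 13053 ≈ 13053.000000.

E[X] = 13053 = 13053.000000.


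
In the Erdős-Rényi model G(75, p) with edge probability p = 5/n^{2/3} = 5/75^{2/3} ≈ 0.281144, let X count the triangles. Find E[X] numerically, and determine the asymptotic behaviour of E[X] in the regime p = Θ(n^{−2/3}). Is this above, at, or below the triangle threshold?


Number of potential triangles: C(75, 3) = 67525.
Each occurs with probability p³ ≈ (0.281144)³ ≈ 2.22222222e-02.
By linearity: E[X] = C(75, 3)·p³ ≈ 67525 · 2.22222222e-02 ≈ 1500.555556.
Since α = 2/3 < 1, p = c/n^{2/3} ≫ 1/n is above the triangle threshold p ~ 1/n. Asymptotically E[X] ~ (c³/6)·n^{3(1−α)} = (5³/6)·n^{1} → ∞; triangles are abundant w.h.p.

E[X] ≈ 1500.555556; in regime p = Θ(1/n^{2/3}) E[X] diverges (above the triangle threshold p ~ 1/n).


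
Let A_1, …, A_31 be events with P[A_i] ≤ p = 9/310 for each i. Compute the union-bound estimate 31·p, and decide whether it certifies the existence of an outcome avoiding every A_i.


Union bound: P[∪_{i=1}^{31} A_i] ≤ Σ_i P[A_i] ≤ 31·p = 31·(9/310) = 9/10.
Numerically: 9/10 ≈ 0.900000.
Is 9/10 < 1? YES.
Since P[∪ A_i] ≤ 9/10 < 1, the complement has P[∩ A_i^c] ≥ 1 − 9/10 = 1/10 > 0, so some outcome avoids every A_i.

31·p = 9/10 ≈ 0.900000; existence CERTIFIED by the union bound.


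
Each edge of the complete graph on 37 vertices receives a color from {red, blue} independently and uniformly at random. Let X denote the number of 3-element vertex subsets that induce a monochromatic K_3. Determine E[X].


Let X = Σ_S X_S over the C(37, 3) = 7770 subsets S of size 3, where X_S = 1 if the K_3 on S is monochromatic.
For a fixed S, the K_3 on S has C(3, 2) = 3 edges. P[all 3 edges red] = (1/2)^3, and likewise for blue, so P[monochromatic] = 2·(1/2)^3 = 2^{1 − 3} = 1/4.
Summing: E[X] = C(37, 3) · 2^{1 − 3} = 7770 · 1/4 = 3885/2.
Numerically: E[X] ≈ 1942.500000.

E[X] = C(37,3)·2^(1−C(3,2)) = 3885/2 ≈ 1942.500000.


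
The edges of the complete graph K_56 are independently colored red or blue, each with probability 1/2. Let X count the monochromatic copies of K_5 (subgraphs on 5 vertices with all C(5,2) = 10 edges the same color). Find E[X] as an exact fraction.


Let X = Σ_S X_S over the C(56, 5) = 3819816 subsets S of size 5, where X_S = 1 if the K_5 on S is monochromatic.
For a fixed S, the K_5 on S has C(5, 2) = 10 edges. P[all 10 edges red] = (1/2)^10, and likewise for blue, so P[monochromatic] = 2·(1/2)^10 = 2^{1 − 10} = 1/512.
Summing: E[X] = C(56, 5) · 2^{1 − 10} = 3819816 · 1/512 = 477477/64.
Numerically: E[X] ≈ 7460.578125.

E[X] = C(56,5)·2^(1−C(5,2)) = 477477/64 ≈ 7460.578125.


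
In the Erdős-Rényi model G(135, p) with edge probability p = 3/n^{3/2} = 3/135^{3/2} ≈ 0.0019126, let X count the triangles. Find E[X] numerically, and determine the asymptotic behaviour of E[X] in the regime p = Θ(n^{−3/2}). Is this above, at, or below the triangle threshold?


Number of potential triangles: C(135, 3) = 400995.
Each occurs with probability p³ ≈ (0.0019126)³ ≈ 6.9961934e-09.
By linearity: E[X] = C(135, 3)·p³ ≈ 400995 · 6.9961934e-09 ≈ 0.00281.
Since α = 3/2 > 1, p = c/n^{3/2} = o(1/n) is below the triangle threshold p ~ 1/n. Asymptotically E[X] ~ (c³/6)·n^{3(1−α)} = (3³/6)·n^{-1.5} → 0, so by Markov's inequality G has no triangles w.h.p.

E[X] ≈ 0.00281; in regime p = Θ(1/n^{3/2}) E[X] tends to 0 (below the triangle threshold p ~ 1/n).


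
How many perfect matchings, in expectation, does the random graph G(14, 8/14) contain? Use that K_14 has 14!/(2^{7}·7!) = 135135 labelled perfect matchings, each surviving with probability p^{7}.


K_14 has 14!/(2^{7}·7!) = 135135 labelled perfect matchings.
For each such perfect matching H, let X_H = 1 if all 7 edges of H are present in G. Then P[X_H = 1] = p^{7} = (4/7)^{7} = 16384/823543.
By linearity: E[X] = Σ_H E[X_H] = 135135 · p^{7} = 135135 · 16384/823543 = 316293120/117649.
Numerically: E[X] ≈ 2.69e+03.

E[X] = 135135 · (4/7)^{7} = 316293120/117649 ≈ 2.69e+03.
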